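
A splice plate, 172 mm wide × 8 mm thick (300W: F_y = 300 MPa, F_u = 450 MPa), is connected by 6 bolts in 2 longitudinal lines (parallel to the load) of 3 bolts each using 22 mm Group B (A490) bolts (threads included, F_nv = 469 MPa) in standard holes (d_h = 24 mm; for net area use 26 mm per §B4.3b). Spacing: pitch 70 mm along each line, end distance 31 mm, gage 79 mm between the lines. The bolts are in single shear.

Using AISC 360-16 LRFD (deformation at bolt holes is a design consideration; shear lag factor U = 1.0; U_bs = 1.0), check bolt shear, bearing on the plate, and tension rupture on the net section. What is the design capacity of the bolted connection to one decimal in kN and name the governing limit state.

Bolt shear: A_b = π(22)²/4 = 380.13 mm². φR_n = 0.75 × 469 × 380.13 × 6 × 1 = 802.3 kN.
Bearing (8 mm plate, F_u = 450 MPa): end bolts L_c = 31 − 24/2 = 19, R_n = min(1.2×19×8×450, 2.4×22×8×450) = 82.08 kN/bolt; interior L_c = 70 − 24 = 46, R_n = 190.08 kN/bolt. φR_n = 0.75 × (2×82.08 + 4×190.08) = 693.4 kN.
Tension rupture (net): A_n = (172 − 2×26)×8 = 960 mm² (U = 1.0, A_e = A_n). φR_n = 0.75 × 450 × 960 = 324.0 kN.
Governing: min(802.3, 693.4, 324.0) = 324.0 kN → net-section rupture.

324.0 kN (net-section rupture governs)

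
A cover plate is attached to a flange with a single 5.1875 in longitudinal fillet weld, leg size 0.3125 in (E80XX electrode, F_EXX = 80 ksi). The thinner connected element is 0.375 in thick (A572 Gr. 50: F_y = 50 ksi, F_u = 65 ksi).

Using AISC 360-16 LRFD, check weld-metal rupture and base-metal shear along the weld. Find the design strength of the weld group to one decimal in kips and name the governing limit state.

Weld metal: throat = 0.707×0.3125 = 0.22094 in, L = 5.1875 in. φR_n = 0.75 × 0.6 × 80 × 0.22094 × 5.1875 = 41.3 kips.
Base metal shear (0.375 in plate): yield φR_n = 1.0×0.6×50×0.375×5.1875 = 58.4 kips; rupture φR_n = 0.75×0.6×65×0.375×5.1875 = 56.9 kips; take 56.9 kips (rupture).
Governing: min(41.3, 56.9) = 41.3 kips → weld metal.

41.3 kips (weld metal governs)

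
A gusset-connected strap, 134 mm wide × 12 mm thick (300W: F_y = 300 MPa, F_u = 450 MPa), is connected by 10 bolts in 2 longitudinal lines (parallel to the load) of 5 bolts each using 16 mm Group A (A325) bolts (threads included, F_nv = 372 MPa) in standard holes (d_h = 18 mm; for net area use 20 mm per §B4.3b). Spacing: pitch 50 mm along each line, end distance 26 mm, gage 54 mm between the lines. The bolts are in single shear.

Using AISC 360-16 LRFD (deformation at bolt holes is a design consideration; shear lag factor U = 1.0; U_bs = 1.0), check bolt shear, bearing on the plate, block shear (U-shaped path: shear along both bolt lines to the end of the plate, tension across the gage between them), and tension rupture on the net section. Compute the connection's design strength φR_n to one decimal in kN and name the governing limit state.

Bolt shear: A_b = π(16)²/4 = 201.06 mm². φR_n = 0.75 × 372 × 201.06 × 10 × 1 = 561.0 kN.
Bearing (12 mm plate, F_u = 450 MPa): end bolts L_c = 26 − 18/2 = 17, R_n = min(1.2×17×12×450, 2.4×16×12×450) = 110.16 kN/bolt; interior L_c = 50 − 18 = 32, R_n = 207.36 kN/bolt. φR_n = 0.75 × (2×110.16 + 8×207.36) = 1409.4 kN.
Block shear: shear path 2×[26+4×50] = 2×226 mm, A_gv = 5424, A_nv = 2×(226 − 4.5×20)×12 = 3264 mm²; tension across gage: (54 − 1×20)×12 = 408 mm². R_n = min(0.6×450×3264, 0.6×300×5424) + 1.0×450×408 = min(881.28, 976.32) + 183.6 = 1064.9 kN. φR_n = 0.75 × 1064.9 = 798.7 kN.
Tension rupture (net): A_n = (134 − 2×20)×12 = 1128 mm² (U = 1.0, A_e = A_n). φR_n = 0.75 × 450 × 1128 = 380.7 kN.
Governing: min(561.0, 1409.4, 798.7, 380.7) = 380.7 kN → net-section rupture.

380.7 kN (net-section rupture governs)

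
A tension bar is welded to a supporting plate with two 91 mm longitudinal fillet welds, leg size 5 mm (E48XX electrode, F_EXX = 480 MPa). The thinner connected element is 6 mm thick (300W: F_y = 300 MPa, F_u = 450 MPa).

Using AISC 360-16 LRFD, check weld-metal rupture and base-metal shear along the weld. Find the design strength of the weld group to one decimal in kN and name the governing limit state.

Weld metal: throat = 0.707×5 = 3.535 mm, L = 2×91 = 182 mm. φR_n = 0.75 × 0.6 × 480 × 3.535 × 182 = 139.0 kN.
Base metal shear (6 mm plate): yield φR_n = 1.0×0.6×300×6×182 = 196.6 kN; rupture φR_n = 0.75×0.6×450×6×182 = 221.1 kN; take 196.6 kN (yield).
Governing: min(139.0, 196.6) = 139.0 kN → weld metal.

139.0 kN (weld metal governs)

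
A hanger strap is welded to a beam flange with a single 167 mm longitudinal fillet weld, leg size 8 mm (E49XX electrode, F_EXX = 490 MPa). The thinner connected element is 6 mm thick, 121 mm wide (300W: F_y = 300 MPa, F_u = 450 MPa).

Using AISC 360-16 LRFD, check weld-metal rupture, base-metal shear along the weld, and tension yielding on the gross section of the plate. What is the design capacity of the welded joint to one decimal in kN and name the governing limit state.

180.4 kN (base-metal shear governs)

Weld metal: throat = 0.707×8 = 5.656 mm, L = 167 mm. φR_n = 0.75 × 0.6 × 490 × 5.656 × 167 = 208.3 kN.
Base metal shear (6 mm plate): yield φR_n = 1.0×0.6×300×6×167 = 180.4 kN; rupture φR_n = 0.75×0.6×450×6×167 = 202.9 kN; take 180.4 kN (yield).
Tension yield (gross): A_g = 121×6 = 726 mm². φR_n = 0.90 × 300 × 726 = 196.0 kN.
Governing: min(208.3, 180.4, 196.0) = 180.4 kN → base-metal shear.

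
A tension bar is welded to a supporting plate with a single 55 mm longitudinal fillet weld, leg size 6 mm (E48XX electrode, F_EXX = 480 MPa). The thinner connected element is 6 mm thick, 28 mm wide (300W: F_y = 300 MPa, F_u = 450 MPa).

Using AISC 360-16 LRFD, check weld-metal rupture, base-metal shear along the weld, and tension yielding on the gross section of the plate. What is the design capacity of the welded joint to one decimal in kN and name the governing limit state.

Weld metal: throat = 0.707×6 = 4.242 mm, L = 55 mm. φR_n = 0.75 × 0.6 × 480 × 4.242 × 55 = 50.4 kN.
Base metal shear (6 mm plate): yield φR_n = 1.0×0.6×300×6×55 = 59.4 kN; rupture φR_n = 0.75×0.6×450×6×55 = 66.8 kN; take 59.4 kN (yield).
Tension yield (gross): A_g = 28×6 = 168 mm². φR_n = 0.90 × 300 × 168 = 45.4 kN.
Governing: min(50.4, 59.4, 45.4) = 45.4 kN → gross-section yield.

45.4 kN (gross-section yield governs)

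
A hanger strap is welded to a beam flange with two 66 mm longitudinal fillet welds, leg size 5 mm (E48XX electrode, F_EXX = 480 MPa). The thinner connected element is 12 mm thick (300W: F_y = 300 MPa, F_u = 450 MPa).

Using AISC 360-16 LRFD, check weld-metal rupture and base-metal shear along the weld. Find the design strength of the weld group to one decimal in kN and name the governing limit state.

Weld metal: throat = 0.707×5 = 3.535 mm, L = 2×66 = 132 mm. φR_n = 0.75 × 0.6 × 480 × 3.535 × 132 = 100.8 kN.
Base metal shear (12 mm plate): yield φR_n = 1.0×0.6×300×12×132 = 285.1 kN; rupture φR_n = 0.75×0.6×450×12×132 = 320.8 kN; take 285.1 kN (yield).
Governing: min(100.8, 285.1) = 100.8 kN → weld metal.

100.8 kN (weld metal governs)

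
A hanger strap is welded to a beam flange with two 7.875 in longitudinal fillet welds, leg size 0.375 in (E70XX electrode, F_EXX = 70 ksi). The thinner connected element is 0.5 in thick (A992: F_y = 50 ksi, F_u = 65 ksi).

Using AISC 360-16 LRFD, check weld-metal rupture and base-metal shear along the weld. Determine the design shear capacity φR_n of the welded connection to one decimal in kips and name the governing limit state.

131.5 kips (weld metal governs)

Weld metal: throat = 0.707×0.375 = 0.26513 in, L = 2×7.875 = 15.75 in. φR_n = 0.75 × 0.6 × 70 × 0.26513 × 15.75 = 131.5 kips.
Base metal shear (0.5 in plate): yield φR_n = 1.0×0.6×50×0.5×15.75 = 236.3 kips; rupture φR_n = 0.75×0.6×65×0.5×15.75 = 230.3 kips; take 230.3 kips (rupture).
Governing: min(131.5, 230.3) = 131.5 kips → weld metal.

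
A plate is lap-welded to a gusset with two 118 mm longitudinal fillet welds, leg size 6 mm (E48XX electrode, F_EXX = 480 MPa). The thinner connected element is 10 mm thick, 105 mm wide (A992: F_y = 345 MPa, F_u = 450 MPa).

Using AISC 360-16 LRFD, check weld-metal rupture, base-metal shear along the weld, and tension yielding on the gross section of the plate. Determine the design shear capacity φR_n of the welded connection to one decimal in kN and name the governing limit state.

216.2 kN (weld metal governs)

Weld metal: throat = 0.707×6 = 4.242 mm, L = 2×118 = 236 mm. φR_n = 0.75 × 0.6 × 480 × 4.242 × 236 = 216.2 kN.
Base metal shear (10 mm plate): yield φR_n = 1.0×0.6×345×10×236 = 488.5 kN; rupture φR_n = 0.75×0.6×450×10×236 = 477.9 kN; take 477.9 kN (rupture).
Tension yield (gross): A_g = 105×10 = 1050 mm². φR_n = 0.90 × 345 × 1050 = 326.0 kN.
Governing: min(216.2, 477.9, 326.0) = 216.2 kN → weld metal.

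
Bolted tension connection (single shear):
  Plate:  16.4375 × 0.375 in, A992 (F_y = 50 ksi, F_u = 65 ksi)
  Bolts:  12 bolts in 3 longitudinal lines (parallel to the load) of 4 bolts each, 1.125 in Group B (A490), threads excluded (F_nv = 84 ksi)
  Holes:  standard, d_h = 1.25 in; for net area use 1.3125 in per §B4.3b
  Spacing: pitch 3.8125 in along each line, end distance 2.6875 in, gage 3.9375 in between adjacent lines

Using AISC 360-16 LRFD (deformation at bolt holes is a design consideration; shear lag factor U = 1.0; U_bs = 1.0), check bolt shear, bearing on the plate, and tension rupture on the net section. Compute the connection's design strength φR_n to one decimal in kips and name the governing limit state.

228.5 kips (net-section rupture governs)

Bolt shear: A_b = π(1.125)²/4 = 0.99402 in². φR_n = 0.75 × 84 × 0.99402 × 12 × 1 = 751.5 kips.
Bearing (0.375 in plate, F_u = 65 ksi): end bolts L_c = 2.6875 − 1.25/2 = 2.0625, R_n = min(1.2×2.0625×0.375×65, 2.4×1.125×0.375×65) = 60.328 kips/bolt; interior L_c = 3.8125 − 1.25 = 2.5625, R_n = 65.813 kips/bolt. φR_n = 0.75 × (3×60.328 + 9×65.813) = 580.0 kips.
Tension rupture (net): A_n = (16.4375 − 3×1.3125)×0.375 = 4.6875 in² (U = 1.0, A_e = A_n). φR_n = 0.75 × 65 × 4.6875 = 228.5 kips.
Governing: min(751.5, 580.0, 228.5) = 228.5 kips → net-section rupture.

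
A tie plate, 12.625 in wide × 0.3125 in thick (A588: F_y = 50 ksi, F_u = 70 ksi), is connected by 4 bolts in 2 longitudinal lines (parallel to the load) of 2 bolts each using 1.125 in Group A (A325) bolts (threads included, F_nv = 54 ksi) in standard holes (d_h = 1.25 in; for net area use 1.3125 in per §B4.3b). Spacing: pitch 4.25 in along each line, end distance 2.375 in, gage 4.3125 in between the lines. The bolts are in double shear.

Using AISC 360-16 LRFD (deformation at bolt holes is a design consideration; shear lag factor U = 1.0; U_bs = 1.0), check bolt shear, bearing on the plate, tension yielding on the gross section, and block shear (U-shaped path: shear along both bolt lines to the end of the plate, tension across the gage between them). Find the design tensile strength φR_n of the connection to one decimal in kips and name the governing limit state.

140.9 kips (block shear governs)

Bolt shear: A_b = π(1.125)²/4 = 0.99402 in². φR_n = 0.75 × 54 × 0.99402 × 4 × 2 = 322.1 kips.
Bearing (0.3125 in plate, F_u = 70 ksi): end bolts L_c = 2.375 − 1.25/2 = 1.75, R_n = min(1.2×1.75×0.3125×70, 2.4×1.125×0.3125×70) = 45.938 kips/bolt; interior L_c = 4.25 − 1.25 = 3, R_n = 59.063 kips/bolt. φR_n = 0.75 × (2×45.938 + 2×59.063) = 157.5 kips.
Tension yield (gross): A_g = 12.625×0.3125 = 3.9453 in². φR_n = 0.90 × 50 × 3.9453 = 177.5 kips.
Block shear: shear path 2×[2.375+1×4.25] = 2×6.625 in, A_gv = 4.1406, A_nv = 2×(6.625 − 1.5×1.3125)×0.3125 = 2.9102 in²; tension across gage: (4.3125 − 1×1.3125)×0.3125 = 0.9375 in². R_n = min(0.6×70×2.9102, 0.6×50×4.1406) + 1.0×70×0.9375 = min(122.23, 124.22) + 65.625 = 187.86 kips. φR_n = 0.75 × 187.86 = 140.9 kips.
Governing: min(322.1, 157.5, 177.5, 140.9) = 140.9 kips → block shear.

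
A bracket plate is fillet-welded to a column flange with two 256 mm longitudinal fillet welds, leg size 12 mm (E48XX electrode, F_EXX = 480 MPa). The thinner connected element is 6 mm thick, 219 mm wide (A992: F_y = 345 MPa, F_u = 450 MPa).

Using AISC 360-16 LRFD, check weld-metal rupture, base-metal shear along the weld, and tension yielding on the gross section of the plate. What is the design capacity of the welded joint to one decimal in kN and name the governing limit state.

408.0 kN (gross-section yield governs)

Weld metal: throat = 0.707×12 = 8.484 mm, L = 2×256 = 512 mm. φR_n = 0.75 × 0.6 × 480 × 8.484 × 512 = 938.3 kN.
Base metal shear (6 mm plate): yield φR_n = 1.0×0.6×345×6×512 = 635.9 kN; rupture φR_n = 0.75×0.6×450×6×512 = 622.1 kN; take 622.1 kN (rupture).
Tension yield (gross): A_g = 219×6 = 1314 mm². φR_n = 0.90 × 345 × 1314 = 408.0 kN.
Governing: min(938.3, 622.1, 408.0) = 408.0 kN → gross-section yield.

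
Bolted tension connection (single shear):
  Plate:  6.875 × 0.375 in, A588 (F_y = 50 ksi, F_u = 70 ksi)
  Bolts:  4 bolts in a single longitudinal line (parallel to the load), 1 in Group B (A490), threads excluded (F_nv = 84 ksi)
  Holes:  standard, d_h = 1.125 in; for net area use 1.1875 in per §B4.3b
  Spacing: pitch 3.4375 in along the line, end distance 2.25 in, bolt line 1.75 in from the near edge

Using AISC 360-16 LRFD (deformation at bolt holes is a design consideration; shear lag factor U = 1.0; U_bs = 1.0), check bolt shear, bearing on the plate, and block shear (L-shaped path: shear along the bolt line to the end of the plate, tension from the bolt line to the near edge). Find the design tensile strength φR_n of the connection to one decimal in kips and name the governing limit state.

Bolt shear: A_b = π(1)²/4 = 0.7854 in². φR_n = 0.75 × 84 × 0.7854 × 4 × 1 = 197.9 kips.
Bearing (0.375 in plate, F_u = 70 ksi): end bolts L_c = 2.25 − 1.125/2 = 1.6875, R_n = min(1.2×1.6875×0.375×70, 2.4×1×0.375×70) = 53.156 kips/bolt; interior L_c = 3.4375 − 1.125 = 2.3125, R_n = 63 kips/bolt. φR_n = 0.75 × (1×53.156 + 3×63) = 181.6 kips.
Block shear: shear path 1×[2.25+3×3.4375] = 1×12.5625 in, A_gv = 4.7109, A_nv = 1×(12.5625 − 3.5×1.1875)×0.375 = 3.1523 in²; tension to near edge: (1.75 − 0.5×1.1875)×0.375 = 0.43359 in². R_n = min(0.6×70×3.1523, 0.6×50×4.7109) + 1.0×70×0.43359 = min(132.4, 141.33) + 30.351 = 162.75 kips. φR_n = 0.75 × 162.75 = 122.1 kips.
Governing: min(197.9, 181.6, 122.1) = 122.1 kips → block shear.

122.1 kips (block shear governs)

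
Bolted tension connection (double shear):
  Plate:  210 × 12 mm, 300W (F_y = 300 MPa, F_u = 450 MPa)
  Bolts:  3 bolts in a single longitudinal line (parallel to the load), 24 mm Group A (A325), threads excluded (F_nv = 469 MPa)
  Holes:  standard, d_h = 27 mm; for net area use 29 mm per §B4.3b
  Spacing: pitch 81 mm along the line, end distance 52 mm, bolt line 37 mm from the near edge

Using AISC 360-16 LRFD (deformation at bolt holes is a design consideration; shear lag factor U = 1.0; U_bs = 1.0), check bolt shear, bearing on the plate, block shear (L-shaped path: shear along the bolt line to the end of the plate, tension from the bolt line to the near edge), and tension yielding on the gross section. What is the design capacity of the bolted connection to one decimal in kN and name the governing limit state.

435.0 kN (block shear governs)

Bolt shear: A_b = π(24)²/4 = 452.39 mm². φR_n = 0.75 × 469 × 452.39 × 3 × 2 = 954.8 kN.
Bearing (12 mm plate, F_u = 450 MPa): end bolts L_c = 52 − 27/2 = 38.5, R_n = min(1.2×38.5×12×450, 2.4×24×12×450) = 249.48 kN/bolt; interior L_c = 81 − 27 = 54, R_n = 311.04 kN/bolt. φR_n = 0.75 × (1×249.48 + 2×311.04) = 653.7 kN.
Block shear: shear path 1×[52+2×81] = 1×214 mm, A_gv = 2568, A_nv = 1×(214 − 2.5×29)×12 = 1698 mm²; tension to near edge: (37 − 0.5×29)×12 = 270 mm². R_n = min(0.6×450×1698, 0.6×300×2568) + 1.0×450×270 = min(458.46, 462.24) + 121.5 = 579.96 kN. φR_n = 0.75 × 579.96 = 435.0 kN.
Tension yield (gross): A_g = 210×12 = 2520 mm². φR_n = 0.90 × 300 × 2520 = 680.4 kN.
Governing: min(954.8, 653.7, 435.0, 680.4) = 435.0 kN → block shear.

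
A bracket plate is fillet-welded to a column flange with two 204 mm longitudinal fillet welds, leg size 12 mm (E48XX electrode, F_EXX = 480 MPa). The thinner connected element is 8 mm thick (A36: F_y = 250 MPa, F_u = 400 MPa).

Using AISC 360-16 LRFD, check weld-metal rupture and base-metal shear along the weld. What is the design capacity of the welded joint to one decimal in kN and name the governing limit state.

489.6 kN (base-metal shear governs)

Weld metal: throat = 0.707×12 = 8.484 mm, L = 2×204 = 408 mm. φR_n = 0.75 × 0.6 × 480 × 8.484 × 408 = 747.7 kN.
Base metal shear (8 mm plate): yield φR_n = 1.0×0.6×250×8×408 = 489.6 kN; rupture φR_n = 0.75×0.6×400×8×408 = 587.5 kN; take 489.6 kN (yield).
Governing: min(747.7, 489.6) = 489.6 kN → base-metal shear.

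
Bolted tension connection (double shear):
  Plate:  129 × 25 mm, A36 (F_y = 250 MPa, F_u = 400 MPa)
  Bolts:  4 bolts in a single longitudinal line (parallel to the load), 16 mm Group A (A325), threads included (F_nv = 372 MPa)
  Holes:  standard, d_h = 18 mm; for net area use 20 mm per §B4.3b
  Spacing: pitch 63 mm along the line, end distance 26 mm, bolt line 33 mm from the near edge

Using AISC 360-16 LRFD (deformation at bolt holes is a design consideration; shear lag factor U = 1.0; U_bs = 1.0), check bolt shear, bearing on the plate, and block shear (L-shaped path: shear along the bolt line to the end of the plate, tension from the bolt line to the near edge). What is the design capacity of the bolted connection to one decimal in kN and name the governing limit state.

Bolt shear: A_b = π(16)²/4 = 201.06 mm². φR_n = 0.75 × 372 × 201.06 × 4 × 2 = 448.8 kN.
Bearing (25 mm plate, F_u = 400 MPa): end bolts L_c = 26 − 18/2 = 17, R_n = min(1.2×17×25×400, 2.4×16×25×400) = 204 kN/bolt; interior L_c = 63 − 18 = 45, R_n = 384 kN/bolt. φR_n = 0.75 × (1×204 + 3×384) = 1017.0 kN.
Block shear: shear path 1×[26+3×63] = 1×215 mm, A_gv = 5375, A_nv = 1×(215 − 3.5×20)×25 = 3625 mm²; tension to near edge: (33 − 0.5×20)×25 = 575 mm². R_n = min(0.6×400×3625, 0.6×250×5375) + 1.0×400×575 = min(870, 806.25) + 230 = 1036.3 kN. φR_n = 0.75 × 1036.3 = 777.2 kN.
Governing: min(448.8, 1017.0, 777.2) = 448.8 kN → bolt shear.

448.8 kN (bolt shear governs)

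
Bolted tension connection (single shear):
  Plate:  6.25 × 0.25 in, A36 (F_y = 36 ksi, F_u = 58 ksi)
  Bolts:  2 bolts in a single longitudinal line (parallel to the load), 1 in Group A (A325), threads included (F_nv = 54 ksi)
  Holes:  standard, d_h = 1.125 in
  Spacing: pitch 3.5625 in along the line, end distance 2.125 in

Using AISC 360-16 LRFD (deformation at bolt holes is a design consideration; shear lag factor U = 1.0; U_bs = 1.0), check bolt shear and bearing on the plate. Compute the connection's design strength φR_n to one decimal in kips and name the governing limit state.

Bolt shear: A_b = π(1)²/4 = 0.7854 in². φR_n = 0.75 × 54 × 0.7854 × 2 × 1 = 63.6 kips.
Bearing (0.25 in plate, F_u = 58 ksi): end bolts L_c = 2.125 − 1.125/2 = 1.5625, R_n = min(1.2×1.5625×0.25×58, 2.4×1×0.25×58) = 27.188 kips/bolt; interior L_c = 3.5625 − 1.125 = 2.4375, R_n = 34.8 kips/bolt. φR_n = 0.75 × (1×27.188 + 1×34.8) = 46.5 kips.
Governing: min(63.6, 46.5) = 46.5 kips → bearing.

46.5 kips (bearing governs)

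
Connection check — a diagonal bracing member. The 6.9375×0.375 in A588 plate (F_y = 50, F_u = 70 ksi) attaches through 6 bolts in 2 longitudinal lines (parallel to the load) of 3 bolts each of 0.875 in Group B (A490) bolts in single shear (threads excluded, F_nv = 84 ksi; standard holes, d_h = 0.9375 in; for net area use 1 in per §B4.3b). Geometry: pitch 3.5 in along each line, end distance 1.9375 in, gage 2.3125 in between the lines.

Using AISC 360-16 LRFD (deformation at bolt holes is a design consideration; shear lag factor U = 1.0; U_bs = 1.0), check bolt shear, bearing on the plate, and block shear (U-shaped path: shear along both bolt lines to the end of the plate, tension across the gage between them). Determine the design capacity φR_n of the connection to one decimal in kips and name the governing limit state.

176.7 kips (block shear governs)

Bolt shear: A_b = π(0.875)²/4 = 0.60132 in². φR_n = 0.75 × 84 × 0.60132 × 6 × 1 = 227.3 kips.
Bearing (0.375 in plate, F_u = 70 ksi): end bolts L_c = 1.9375 − 0.9375/2 = 1.46875, R_n = min(1.2×1.46875×0.375×70, 2.4×0.875×0.375×70) = 46.266 kips/bolt; interior L_c = 3.5 − 0.9375 = 2.5625, R_n = 55.125 kips/bolt. φR_n = 0.75 × (2×46.266 + 4×55.125) = 234.8 kips.
Block shear: shear path 2×[1.9375+2×3.5] = 2×8.9375 in, A_gv = 6.7031, A_nv = 2×(8.9375 − 2.5×1)×0.375 = 4.8281 in²; tension across gage: (2.3125 − 1×1)×0.375 = 0.49219 in². R_n = min(0.6×70×4.8281, 0.6×50×6.7031) + 1.0×70×0.49219 = min(202.78, 201.09) + 34.453 = 235.54 kips. φR_n = 0.75 × 235.54 = 176.7 kips.
Governing: min(227.3, 234.8, 176.7) = 176.7 kips → block shear.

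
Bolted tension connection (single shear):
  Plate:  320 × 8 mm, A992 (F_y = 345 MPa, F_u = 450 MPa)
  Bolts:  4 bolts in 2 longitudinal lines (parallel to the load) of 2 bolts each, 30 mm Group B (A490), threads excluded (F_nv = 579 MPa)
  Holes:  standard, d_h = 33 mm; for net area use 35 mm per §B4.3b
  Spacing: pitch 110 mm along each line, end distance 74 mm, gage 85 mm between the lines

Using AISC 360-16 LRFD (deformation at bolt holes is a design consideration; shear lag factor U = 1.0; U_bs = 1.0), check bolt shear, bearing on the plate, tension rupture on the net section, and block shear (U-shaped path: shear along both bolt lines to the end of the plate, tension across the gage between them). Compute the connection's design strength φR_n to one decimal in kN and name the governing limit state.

561.1 kN (block shear governs)

Bolt shear: A_b = π(30)²/4 = 706.86 mm². φR_n = 0.75 × 579 × 706.86 × 4 × 1 = 1227.8 kN.
Bearing (8 mm plate, F_u = 450 MPa): end bolts L_c = 74 − 33/2 = 57.5, R_n = min(1.2×57.5×8×450, 2.4×30×8×450) = 248.4 kN/bolt; interior L_c = 110 − 33 = 77, R_n = 259.2 kN/bolt. φR_n = 0.75 × (2×248.4 + 2×259.2) = 761.4 kN.
Tension rupture (net): A_n = (320 − 2×35)×8 = 2000 mm² (U = 1.0, A_e = A_n). φR_n = 0.75 × 450 × 2000 = 675.0 kN.
Block shear: shear path 2×[74+1×110] = 2×184 mm, A_gv = 2944, A_nv = 2×(184 − 1.5×35)×8 = 2104 mm²; tension across gage: (85 − 1×35)×8 = 400 mm². R_n = min(0.6×450×2104, 0.6×345×2944) + 1.0×450×400 = min(568.08, 609.41) + 180 = 748.08 kN. φR_n = 0.75 × 748.08 = 561.1 kN.
Governing: min(1227.8, 761.4, 675.0, 561.1) = 561.1 kN → block shear.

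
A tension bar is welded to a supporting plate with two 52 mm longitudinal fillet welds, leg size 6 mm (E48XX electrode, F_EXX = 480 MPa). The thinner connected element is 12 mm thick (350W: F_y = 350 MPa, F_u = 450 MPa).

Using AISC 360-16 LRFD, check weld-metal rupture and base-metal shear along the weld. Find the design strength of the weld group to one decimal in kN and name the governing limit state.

Weld metal: throat = 0.707×6 = 4.242 mm, L = 2×52 = 104 mm. φR_n = 0.75 × 0.6 × 480 × 4.242 × 104 = 95.3 kN.
Base metal shear (12 mm plate): yield φR_n = 1.0×0.6×350×12×104 = 262.1 kN; rupture φR_n = 0.75×0.6×450×12×104 = 252.7 kN; take 252.7 kN (rupture).
Governing: min(95.3, 252.7) = 95.3 kN → weld metal.

95.3 kN (weld metal governs)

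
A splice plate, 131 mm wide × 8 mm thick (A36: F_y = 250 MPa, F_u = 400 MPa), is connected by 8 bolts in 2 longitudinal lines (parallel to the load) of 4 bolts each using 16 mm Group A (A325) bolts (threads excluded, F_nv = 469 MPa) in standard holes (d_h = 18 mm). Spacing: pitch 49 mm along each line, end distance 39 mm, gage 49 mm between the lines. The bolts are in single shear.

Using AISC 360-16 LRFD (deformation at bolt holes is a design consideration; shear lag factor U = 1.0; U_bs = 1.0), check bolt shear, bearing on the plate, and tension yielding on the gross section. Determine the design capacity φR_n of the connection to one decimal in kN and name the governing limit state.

Bolt shear: A_b = π(16)²/4 = 201.06 mm². φR_n = 0.75 × 469 × 201.06 × 8 × 1 = 565.8 kN.
Bearing (8 mm plate, F_u = 400 MPa): end bolts L_c = 39 − 18/2 = 30, R_n = min(1.2×30×8×400, 2.4×16×8×400) = 115.2 kN/bolt; interior L_c = 49 − 18 = 31, R_n = 119.04 kN/bolt. φR_n = 0.75 × (2×115.2 + 6×119.04) = 708.5 kN.
Tension yield (gross): A_g = 131×8 = 1048 mm². φR_n = 0.90 × 250 × 1048 = 235.8 kN.
Governing: min(565.8, 708.5, 235.8) = 235.8 kN → gross-section yield.

235.8 kN (gross-section yield governs)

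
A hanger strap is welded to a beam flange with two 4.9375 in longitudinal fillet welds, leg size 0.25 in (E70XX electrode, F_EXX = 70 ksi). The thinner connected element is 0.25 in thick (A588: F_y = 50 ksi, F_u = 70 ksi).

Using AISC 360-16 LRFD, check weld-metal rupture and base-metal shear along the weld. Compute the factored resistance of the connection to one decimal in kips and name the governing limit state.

Weld metal: throat = 0.707×0.25 = 0.17675 in, L = 2×4.9375 = 9.875 in. φR_n = 0.75 × 0.6 × 70 × 0.17675 × 9.875 = 55.0 kips.
Base metal shear (0.25 in plate): yield φR_n = 1.0×0.6×50×0.25×9.875 = 74.1 kips; rupture φR_n = 0.75×0.6×70×0.25×9.875 = 77.8 kips; take 74.1 kips (yield).
Governing: min(55.0, 74.1) = 55.0 kips → weld metal.

55.0 kips (weld metal governs)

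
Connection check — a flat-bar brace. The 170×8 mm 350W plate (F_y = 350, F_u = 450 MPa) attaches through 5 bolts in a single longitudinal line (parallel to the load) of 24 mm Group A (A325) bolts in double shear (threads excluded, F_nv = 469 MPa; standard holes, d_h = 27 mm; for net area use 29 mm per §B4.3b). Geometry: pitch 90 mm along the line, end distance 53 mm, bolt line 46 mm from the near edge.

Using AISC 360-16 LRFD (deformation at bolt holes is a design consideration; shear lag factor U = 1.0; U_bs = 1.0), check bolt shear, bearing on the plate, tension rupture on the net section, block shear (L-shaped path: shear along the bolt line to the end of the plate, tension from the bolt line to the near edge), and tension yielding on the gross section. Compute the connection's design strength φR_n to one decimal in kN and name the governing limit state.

380.7 kN (net-section rupture governs)

Bolt shear: A_b = π(24)²/4 = 452.39 mm². φR_n = 0.75 × 469 × 452.39 × 5 × 2 = 1591.3 kN.
Bearing (8 mm plate, F_u = 450 MPa): end bolts L_c = 53 − 27/2 = 39.5, R_n = min(1.2×39.5×8×450, 2.4×24×8×450) = 170.64 kN/bolt; interior L_c = 90 − 27 = 63, R_n = 207.36 kN/bolt. φR_n = 0.75 × (1×170.64 + 4×207.36) = 750.1 kN.
Tension rupture (net): A_n = (170 − 1×29)×8 = 1128 mm² (U = 1.0, A_e = A_n). φR_n = 0.75 × 450 × 1128 = 380.7 kN.
Block shear: shear path 1×[53+4×90] = 1×413 mm, A_gv = 3304, A_nv = 1×(413 − 4.5×29)×8 = 2260 mm²; tension to near edge: (46 − 0.5×29)×8 = 252 mm². R_n = min(0.6×450×2260, 0.6×350×3304) + 1.0×450×252 = min(610.2, 693.84) + 113.4 = 723.6 kN. φR_n = 0.75 × 723.6 = 542.7 kN.
Tension yield (gross): A_g = 170×8 = 1360 mm². φR_n = 0.90 × 350 × 1360 = 428.4 kN.
Governing: min(1591.3, 750.1, 380.7, 542.7, 428.4) = 380.7 kN → net-section rupture.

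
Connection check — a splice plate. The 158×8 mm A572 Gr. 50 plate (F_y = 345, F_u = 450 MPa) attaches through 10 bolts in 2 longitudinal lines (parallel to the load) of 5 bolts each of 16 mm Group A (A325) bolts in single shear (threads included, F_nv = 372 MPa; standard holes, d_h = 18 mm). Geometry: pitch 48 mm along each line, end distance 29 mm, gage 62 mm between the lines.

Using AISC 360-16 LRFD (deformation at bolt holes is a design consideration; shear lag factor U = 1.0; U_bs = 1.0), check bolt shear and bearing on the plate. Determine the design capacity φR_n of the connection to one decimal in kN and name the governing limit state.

Bolt shear: A_b = π(16)²/4 = 201.06 mm². φR_n = 0.75 × 372 × 201.06 × 10 × 1 = 561.0 kN.
Bearing (8 mm plate, F_u = 450 MPa): end bolts L_c = 29 − 18/2 = 20, R_n = min(1.2×20×8×450, 2.4×16×8×450) = 86.4 kN/bolt; interior L_c = 48 − 18 = 30, R_n = 129.6 kN/bolt. φR_n = 0.75 × (2×86.4 + 8×129.6) = 907.2 kN.
Governing: min(561.0, 907.2) = 561.0 kN → bolt shear.

561.0 kN (bolt shear governs)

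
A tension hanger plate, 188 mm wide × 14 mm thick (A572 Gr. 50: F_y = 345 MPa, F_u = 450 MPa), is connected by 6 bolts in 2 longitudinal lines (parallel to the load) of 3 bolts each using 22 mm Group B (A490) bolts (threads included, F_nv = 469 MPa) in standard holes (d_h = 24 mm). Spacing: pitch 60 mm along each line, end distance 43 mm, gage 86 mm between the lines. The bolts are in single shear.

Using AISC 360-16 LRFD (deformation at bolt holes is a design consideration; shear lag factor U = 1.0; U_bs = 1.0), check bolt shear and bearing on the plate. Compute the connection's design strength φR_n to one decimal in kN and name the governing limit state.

802.3 kN (bolt shear governs)

Bolt shear: A_b = π(22)²/4 = 380.13 mm². φR_n = 0.75 × 469 × 380.13 × 6 × 1 = 802.3 kN.
Bearing (14 mm plate, F_u = 450 MPa): end bolts L_c = 43 − 24/2 = 31, R_n = min(1.2×31×14×450, 2.4×22×14×450) = 234.36 kN/bolt; interior L_c = 60 − 24 = 36, R_n = 272.16 kN/bolt. φR_n = 0.75 × (2×234.36 + 4×272.16) = 1168.0 kN.
Governing: min(802.3, 1168.0) = 802.3 kN → bolt shear.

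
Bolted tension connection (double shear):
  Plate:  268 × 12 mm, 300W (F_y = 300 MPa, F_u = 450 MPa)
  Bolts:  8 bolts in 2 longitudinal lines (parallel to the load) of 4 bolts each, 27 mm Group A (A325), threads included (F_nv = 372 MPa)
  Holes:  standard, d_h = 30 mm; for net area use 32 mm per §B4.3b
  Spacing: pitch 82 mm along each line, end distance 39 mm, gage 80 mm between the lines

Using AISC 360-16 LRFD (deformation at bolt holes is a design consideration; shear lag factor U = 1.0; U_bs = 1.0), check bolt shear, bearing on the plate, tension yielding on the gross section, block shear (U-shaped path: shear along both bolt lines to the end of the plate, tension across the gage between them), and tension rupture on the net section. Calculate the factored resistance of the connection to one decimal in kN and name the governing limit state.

Bolt shear: A_b = π(27)²/4 = 572.56 mm². φR_n = 0.75 × 372 × 572.56 × 8 × 2 = 2555.9 kN.
Bearing (12 mm plate, F_u = 450 MPa): end bolts L_c = 39 − 30/2 = 24, R_n = min(1.2×24×12×450, 2.4×27×12×450) = 155.52 kN/bolt; interior L_c = 82 − 30 = 52, R_n = 336.96 kN/bolt. φR_n = 0.75 × (2×155.52 + 6×336.96) = 1749.6 kN.
Tension yield (gross): A_g = 268×12 = 3216 mm². φR_n = 0.90 × 300 × 3216 = 868.3 kN.
Block shear: shear path 2×[39+3×82] = 2×285 mm, A_gv = 6840, A_nv = 2×(285 − 3.5×32)×12 = 4152 mm²; tension across gage: (80 − 1×32)×12 = 576 mm². R_n = min(0.6×450×4152, 0.6×300×6840) + 1.0×450×576 = min(1121, 1231.2) + 259.2 = 1380.2 kN. φR_n = 0.75 × 1380.2 = 1035.2 kN.
Tension rupture (net): A_n = (268 − 2×32)×12 = 2448 mm² (U = 1.0, A_e = A_n). φR_n = 0.75 × 450 × 2448 = 826.2 kN.
Governing: min(2555.9, 1749.6, 868.3, 1035.2, 826.2) = 826.2 kN → net-section rupture.

826.2 kN (net-section rupture governs)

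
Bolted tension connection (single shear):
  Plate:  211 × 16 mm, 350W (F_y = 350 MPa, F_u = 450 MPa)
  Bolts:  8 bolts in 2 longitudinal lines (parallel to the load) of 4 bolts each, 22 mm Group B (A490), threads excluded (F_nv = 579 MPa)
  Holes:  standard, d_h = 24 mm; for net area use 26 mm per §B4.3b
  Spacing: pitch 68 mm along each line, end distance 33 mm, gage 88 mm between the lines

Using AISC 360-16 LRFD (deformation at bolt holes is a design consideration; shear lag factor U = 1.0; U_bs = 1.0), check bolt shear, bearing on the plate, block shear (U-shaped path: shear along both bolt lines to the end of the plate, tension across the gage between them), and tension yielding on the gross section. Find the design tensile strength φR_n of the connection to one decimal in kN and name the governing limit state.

Bolt shear: A_b = π(22)²/4 = 380.13 mm². φR_n = 0.75 × 579 × 380.13 × 8 × 1 = 1320.6 kN.
Bearing (16 mm plate, F_u = 450 MPa): end bolts L_c = 33 − 24/2 = 21, R_n = min(1.2×21×16×450, 2.4×22×16×450) = 181.44 kN/bolt; interior L_c = 68 − 24 = 44, R_n = 380.16 kN/bolt. φR_n = 0.75 × (2×181.44 + 6×380.16) = 1982.9 kN.
Block shear: shear path 2×[33+3×68] = 2×237 mm, A_gv = 7584, A_nv = 2×(237 − 3.5×26)×16 = 4672 mm²; tension across gage: (88 − 1×26)×16 = 992 mm². R_n = min(0.6×450×4672, 0.6×350×7584) + 1.0×450×992 = min(1261.4, 1592.6) + 446.4 = 1707.8 kN. φR_n = 0.75 × 1707.8 = 1280.9 kN.
Tension yield (gross): A_g = 211×16 = 3376 mm². φR_n = 0.90 × 350 × 3376 = 1063.4 kN.
Governing: min(1320.6, 1982.9, 1280.9, 1063.4) = 1063.4 kN → gross-section yield.

1063.4 kN (gross-section yield governs)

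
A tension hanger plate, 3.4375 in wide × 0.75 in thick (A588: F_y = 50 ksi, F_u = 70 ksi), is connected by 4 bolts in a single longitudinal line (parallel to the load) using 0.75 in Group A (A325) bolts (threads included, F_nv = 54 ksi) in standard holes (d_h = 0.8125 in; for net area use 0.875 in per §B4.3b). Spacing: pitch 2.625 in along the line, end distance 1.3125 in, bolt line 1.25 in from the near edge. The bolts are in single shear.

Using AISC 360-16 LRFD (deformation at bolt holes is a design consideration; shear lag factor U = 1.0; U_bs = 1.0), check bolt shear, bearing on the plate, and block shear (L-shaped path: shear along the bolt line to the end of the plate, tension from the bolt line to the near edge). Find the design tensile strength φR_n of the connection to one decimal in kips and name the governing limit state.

Bolt shear: A_b = π(0.75)²/4 = 0.44179 in². φR_n = 0.75 × 54 × 0.44179 × 4 × 1 = 71.6 kips.
Bearing (0.75 in plate, F_u = 70 ksi): end bolts L_c = 1.3125 − 0.8125/2 = 0.90625, R_n = min(1.2×0.90625×0.75×70, 2.4×0.75×0.75×70) = 57.094 kips/bolt; interior L_c = 2.625 − 0.8125 = 1.8125, R_n = 94.5 kips/bolt. φR_n = 0.75 × (1×57.094 + 3×94.5) = 255.4 kips.
Block shear: shear path 1×[1.3125+3×2.625] = 1×9.1875 in, A_gv = 6.8906, A_nv = 1×(9.1875 − 3.5×0.875)×0.75 = 4.5938 in²; tension to near edge: (1.25 − 0.5×0.875)×0.75 = 0.60938 in². R_n = min(0.6×70×4.5938, 0.6×50×6.8906) + 1.0×70×0.60938 = min(192.94, 206.72) + 42.657 = 235.6 kips. φR_n = 0.75 × 235.6 = 176.7 kips.
Governing: min(71.6, 255.4, 176.7) = 71.6 kips → bolt shear.

71.6 kips (bolt shear governs)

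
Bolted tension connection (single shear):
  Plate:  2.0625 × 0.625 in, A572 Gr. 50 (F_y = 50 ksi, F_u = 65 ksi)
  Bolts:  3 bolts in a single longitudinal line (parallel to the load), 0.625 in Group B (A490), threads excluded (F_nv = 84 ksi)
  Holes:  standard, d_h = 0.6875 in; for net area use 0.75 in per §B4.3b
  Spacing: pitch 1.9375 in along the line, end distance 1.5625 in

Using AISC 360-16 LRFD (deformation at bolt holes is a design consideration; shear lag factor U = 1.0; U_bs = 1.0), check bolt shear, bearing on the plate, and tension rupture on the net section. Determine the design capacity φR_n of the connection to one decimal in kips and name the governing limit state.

40.0 kips (net-section rupture governs)

Bolt shear: A_b = π(0.625)²/4 = 0.3068 in². φR_n = 0.75 × 84 × 0.3068 × 3 × 1 = 58.0 kips.
Bearing (0.625 in plate, F_u = 65 ksi): end bolts L_c = 1.5625 − 0.6875/2 = 1.21875, R_n = min(1.2×1.21875×0.625×65, 2.4×0.625×0.625×65) = 59.414 kips/bolt; interior L_c = 1.9375 − 0.6875 = 1.25, R_n = 60.938 kips/bolt. φR_n = 0.75 × (1×59.414 + 2×60.938) = 136.0 kips.
Tension rupture (net): A_n = (2.0625 − 1×0.75)×0.625 = 0.82031 in² (U = 1.0, A_e = A_n). φR_n = 0.75 × 65 × 0.82031 = 40.0 kips.
Governing: min(58.0, 136.0, 40.0) = 40.0 kips → net-section rupture.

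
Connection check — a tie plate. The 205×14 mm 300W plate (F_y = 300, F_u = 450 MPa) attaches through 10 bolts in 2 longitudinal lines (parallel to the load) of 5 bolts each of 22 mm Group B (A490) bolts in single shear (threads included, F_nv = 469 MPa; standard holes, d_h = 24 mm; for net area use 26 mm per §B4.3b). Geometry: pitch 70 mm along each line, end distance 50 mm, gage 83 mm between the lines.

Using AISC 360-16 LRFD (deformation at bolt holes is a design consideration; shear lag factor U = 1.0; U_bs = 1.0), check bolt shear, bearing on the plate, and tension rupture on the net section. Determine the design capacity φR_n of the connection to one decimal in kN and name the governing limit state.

722.9 kN (net-section rupture governs)

Bolt shear: A_b = π(22)²/4 = 380.13 mm². φR_n = 0.75 × 469 × 380.13 × 10 × 1 = 1337.1 kN.
Bearing (14 mm plate, F_u = 450 MPa): end bolts L_c = 50 − 24/2 = 38, R_n = min(1.2×38×14×450, 2.4×22×14×450) = 287.28 kN/bolt; interior L_c = 70 − 24 = 46, R_n = 332.64 kN/bolt. φR_n = 0.75 × (2×287.28 + 8×332.64) = 2426.8 kN.
Tension rupture (net): A_n = (205 − 2×26)×14 = 2142 mm² (U = 1.0, A_e = A_n). φR_n = 0.75 × 450 × 2142 = 722.9 kN.
Governing: min(1337.1, 2426.8, 722.9) = 722.9 kN → net-section rupture.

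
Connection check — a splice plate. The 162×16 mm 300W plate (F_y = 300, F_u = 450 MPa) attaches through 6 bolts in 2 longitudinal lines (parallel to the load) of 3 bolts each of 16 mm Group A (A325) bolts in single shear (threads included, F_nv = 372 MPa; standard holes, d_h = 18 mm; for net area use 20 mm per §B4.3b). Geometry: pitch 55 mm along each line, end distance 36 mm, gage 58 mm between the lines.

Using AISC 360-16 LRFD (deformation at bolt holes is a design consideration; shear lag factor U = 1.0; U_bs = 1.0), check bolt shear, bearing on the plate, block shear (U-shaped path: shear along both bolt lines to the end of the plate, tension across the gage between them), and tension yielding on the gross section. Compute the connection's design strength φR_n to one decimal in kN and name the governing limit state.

336.6 kN (bolt shear governs)

Bolt shear: A_b = π(16)²/4 = 201.06 mm². φR_n = 0.75 × 372 × 201.06 × 6 × 1 = 336.6 kN.
Bearing (16 mm plate, F_u = 450 MPa): end bolts L_c = 36 − 18/2 = 27, R_n = min(1.2×27×16×450, 2.4×16×16×450) = 233.28 kN/bolt; interior L_c = 55 − 18 = 37, R_n = 276.48 kN/bolt. φR_n = 0.75 × (2×233.28 + 4×276.48) = 1179.4 kN.
Block shear: shear path 2×[36+2×55] = 2×146 mm, A_gv = 4672, A_nv = 2×(146 − 2.5×20)×16 = 3072 mm²; tension across gage: (58 − 1×20)×16 = 608 mm². R_n = min(0.6×450×3072, 0.6×300×4672) + 1.0×450×608 = min(829.44, 840.96) + 273.6 = 1103 kN. φR_n = 0.75 × 1103 = 827.3 kN.
Tension yield (gross): A_g = 162×16 = 2592 mm². φR_n = 0.90 × 300 × 2592 = 699.8 kN.
Governing: min(336.6, 1179.4, 827.3, 699.8) = 336.6 kN → bolt shear.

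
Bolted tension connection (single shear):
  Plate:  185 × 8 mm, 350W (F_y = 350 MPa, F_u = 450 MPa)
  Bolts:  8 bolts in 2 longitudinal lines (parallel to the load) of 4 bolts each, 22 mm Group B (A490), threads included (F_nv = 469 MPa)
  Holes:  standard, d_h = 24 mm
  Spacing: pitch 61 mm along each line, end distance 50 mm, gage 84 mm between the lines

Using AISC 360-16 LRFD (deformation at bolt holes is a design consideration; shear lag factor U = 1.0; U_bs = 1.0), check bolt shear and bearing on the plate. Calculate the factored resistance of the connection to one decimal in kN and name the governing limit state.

965.5 kN (bearing governs)

Bolt shear: A_b = π(22)²/4 = 380.13 mm². φR_n = 0.75 × 469 × 380.13 × 8 × 1 = 1069.7 kN.
Bearing (8 mm plate, F_u = 450 MPa): end bolts L_c = 50 − 24/2 = 38, R_n = min(1.2×38×8×450, 2.4×22×8×450) = 164.16 kN/bolt; interior L_c = 61 − 24 = 37, R_n = 159.84 kN/bolt. φR_n = 0.75 × (2×164.16 + 6×159.84) = 965.5 kN.
Governing: min(1069.7, 965.5) = 965.5 kN → bearing.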